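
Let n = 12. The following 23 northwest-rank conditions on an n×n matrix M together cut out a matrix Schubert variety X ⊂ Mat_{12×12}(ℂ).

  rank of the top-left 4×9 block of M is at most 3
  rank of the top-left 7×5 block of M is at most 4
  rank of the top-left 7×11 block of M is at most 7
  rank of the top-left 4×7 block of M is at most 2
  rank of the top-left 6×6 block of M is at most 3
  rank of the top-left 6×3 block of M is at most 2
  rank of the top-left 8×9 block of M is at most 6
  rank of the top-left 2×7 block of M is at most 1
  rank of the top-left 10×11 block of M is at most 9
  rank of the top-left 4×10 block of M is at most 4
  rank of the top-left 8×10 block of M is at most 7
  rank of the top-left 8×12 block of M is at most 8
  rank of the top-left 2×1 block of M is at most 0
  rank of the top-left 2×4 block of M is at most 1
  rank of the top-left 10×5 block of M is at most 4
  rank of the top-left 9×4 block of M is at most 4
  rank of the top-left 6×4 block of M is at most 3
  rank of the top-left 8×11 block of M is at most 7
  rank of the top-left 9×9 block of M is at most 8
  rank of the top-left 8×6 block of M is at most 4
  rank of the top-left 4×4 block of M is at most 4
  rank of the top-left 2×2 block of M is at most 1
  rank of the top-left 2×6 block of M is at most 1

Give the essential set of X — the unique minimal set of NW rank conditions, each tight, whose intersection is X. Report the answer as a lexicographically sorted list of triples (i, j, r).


Propagating the 23 rank bounds to every northwest block:

  row 1: 0 1 1 1 1 1 1 1 1 1 1 1
  row 2: 0 1 1 1 1 1 1 2 2 2 2 2
  row 3: 1 2 2 2 2 2 2 3 3 3 3 3
  row 4: 1 2 2 2 2 2 2 3 3 4 4 4
  row 5: 1 2 2 3 3 3 3 4 4 5 5 5
  row 6: 1 2 2 3 3 3 4 5 5 6 6 6
  row 7: 1 2 3 4 4 4 5 6 6 7 7 7
  row 8: 1 2 3 4 4 4 5 6 6 7 7 8
  row 9: 1 2 3 4 4 5 6 7 7 8 8 9
  row 10: 1 2 3 4 4 5 6 7 8 9 9 10
  row 11: 1 2 3 4 5 6 7 8 9 10 10 11
  row 12: 1 2 3 4 5 6 7 8 9 10 11 12

giving w = (2, 8, 1, 10, 4, 7, 3, 12, 6, 9, 5, 11) via Δ²R.

ℓ(w)=23; the 10 essential cells (i,j,r):

[(2, 1, 0), (2, 7, 1), (4, 7, 2), (4, 9, 3), (6, 3, 2), (6, 6, 3), (8, 6, 4), (8, 9, 6), (8, 11, 7), (10, 5, 4)]


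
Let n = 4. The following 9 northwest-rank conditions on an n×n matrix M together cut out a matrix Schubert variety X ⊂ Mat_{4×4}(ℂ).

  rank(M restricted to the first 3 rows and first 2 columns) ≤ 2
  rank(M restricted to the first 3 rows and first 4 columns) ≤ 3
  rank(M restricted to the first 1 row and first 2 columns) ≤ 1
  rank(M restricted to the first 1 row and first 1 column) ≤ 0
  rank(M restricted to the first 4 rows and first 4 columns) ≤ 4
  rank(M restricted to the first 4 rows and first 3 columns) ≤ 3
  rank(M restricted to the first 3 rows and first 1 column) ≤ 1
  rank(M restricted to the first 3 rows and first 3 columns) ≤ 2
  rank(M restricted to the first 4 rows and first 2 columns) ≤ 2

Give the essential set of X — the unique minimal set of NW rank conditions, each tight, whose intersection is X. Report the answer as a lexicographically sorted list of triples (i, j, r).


The tightest implied rank at each (i,j), from the 9 conditions:

  0 1 1 1
  1 2 2 2
  1 2 2 3
  1 2 3 4

second differences of R give the permutation w = (2, 1, 4, 3).

D(w) has 2 cells with 2 SE-corners; essential set:

[(1, 1, 0), (3, 3, 2)]


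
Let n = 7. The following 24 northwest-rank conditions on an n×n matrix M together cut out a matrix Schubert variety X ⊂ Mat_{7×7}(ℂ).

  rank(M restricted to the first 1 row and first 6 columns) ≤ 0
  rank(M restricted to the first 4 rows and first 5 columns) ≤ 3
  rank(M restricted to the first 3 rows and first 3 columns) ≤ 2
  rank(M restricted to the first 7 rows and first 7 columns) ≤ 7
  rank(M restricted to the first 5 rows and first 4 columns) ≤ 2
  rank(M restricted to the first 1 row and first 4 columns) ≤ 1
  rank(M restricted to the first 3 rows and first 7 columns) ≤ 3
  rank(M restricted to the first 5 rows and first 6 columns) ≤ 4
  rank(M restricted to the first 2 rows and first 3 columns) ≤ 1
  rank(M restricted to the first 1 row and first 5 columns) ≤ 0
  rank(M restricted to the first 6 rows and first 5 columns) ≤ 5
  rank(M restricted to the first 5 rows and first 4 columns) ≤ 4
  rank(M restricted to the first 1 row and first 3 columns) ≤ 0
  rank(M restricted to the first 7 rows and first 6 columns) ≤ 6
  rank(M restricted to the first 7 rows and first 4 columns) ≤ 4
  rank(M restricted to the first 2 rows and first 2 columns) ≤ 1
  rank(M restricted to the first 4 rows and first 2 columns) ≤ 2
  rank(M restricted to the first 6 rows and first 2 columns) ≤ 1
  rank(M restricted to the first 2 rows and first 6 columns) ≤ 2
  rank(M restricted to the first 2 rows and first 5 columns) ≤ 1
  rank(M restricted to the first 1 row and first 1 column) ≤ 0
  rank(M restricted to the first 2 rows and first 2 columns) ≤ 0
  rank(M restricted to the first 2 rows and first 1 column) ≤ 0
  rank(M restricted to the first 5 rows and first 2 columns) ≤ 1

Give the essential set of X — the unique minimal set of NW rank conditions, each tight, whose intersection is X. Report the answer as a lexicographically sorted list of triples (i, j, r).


Propagating the 24 rank bounds to every northwest block:

  R[1]: 0 0 0 0 0 0 1
  R[2]: 0 0 1 1 1 1 2
  R[3]: 1 1 2 2 2 2 3
  R[4]: 1 1 2 2 3 3 4
  R[5]: 1 1 2 2 3 4 5
  R[6]: 1 1 2 3 4 5 6
  R[7]: 1 2 3 4 5 6 7

reading off 1-entries of Δ²R: w = (7, 3, 1, 5, 6, 4, 2).

D(w) has 13 cells with 4 SE-corners; essential set:

[(1, 6, 0), (2, 2, 0), (5, 4, 2), (6, 2, 1)]


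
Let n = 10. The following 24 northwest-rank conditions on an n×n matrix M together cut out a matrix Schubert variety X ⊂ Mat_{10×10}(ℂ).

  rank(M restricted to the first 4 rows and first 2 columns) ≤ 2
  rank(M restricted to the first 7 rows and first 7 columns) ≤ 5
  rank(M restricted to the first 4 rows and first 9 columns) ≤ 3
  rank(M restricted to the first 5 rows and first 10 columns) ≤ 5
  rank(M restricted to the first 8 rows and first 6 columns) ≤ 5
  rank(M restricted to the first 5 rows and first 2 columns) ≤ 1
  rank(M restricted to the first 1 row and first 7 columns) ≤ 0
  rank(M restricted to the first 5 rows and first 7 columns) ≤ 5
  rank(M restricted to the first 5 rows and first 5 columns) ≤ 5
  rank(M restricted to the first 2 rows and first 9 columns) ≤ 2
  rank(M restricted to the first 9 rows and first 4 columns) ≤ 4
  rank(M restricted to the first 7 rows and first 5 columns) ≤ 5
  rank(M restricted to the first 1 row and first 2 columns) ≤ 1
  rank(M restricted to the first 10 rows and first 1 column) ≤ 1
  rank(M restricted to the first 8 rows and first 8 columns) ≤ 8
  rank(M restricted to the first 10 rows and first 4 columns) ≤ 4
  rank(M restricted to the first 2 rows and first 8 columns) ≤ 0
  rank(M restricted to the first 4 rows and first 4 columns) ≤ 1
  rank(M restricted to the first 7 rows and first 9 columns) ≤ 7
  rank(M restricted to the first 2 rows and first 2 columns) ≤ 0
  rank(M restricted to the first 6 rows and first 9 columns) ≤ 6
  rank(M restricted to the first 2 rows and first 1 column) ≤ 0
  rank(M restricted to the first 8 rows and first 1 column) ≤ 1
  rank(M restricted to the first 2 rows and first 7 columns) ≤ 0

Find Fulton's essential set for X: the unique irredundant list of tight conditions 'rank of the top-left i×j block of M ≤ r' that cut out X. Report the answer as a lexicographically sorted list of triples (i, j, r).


Propagating the 24 rank bounds to every northwest block:

  R[1]: 0 | 0 | 0 | 0 | 0 | 0 | 0 | 0 | 1 | 1
  R[2]: 0 | 0 | 0 | 0 | 0 | 0 | 0 | 0 | 1 | 2
  R[3]: 1 | 1 | 1 | 1 | 1 | 1 | 1 | 1 | 2 | 3
  R[4]: 1 | 1 | 1 | 1 | 2 | 2 | 2 | 2 | 3 | 4
  R[5]: 1 | 1 | 2 | 2 | 3 | 3 | 3 | 3 | 4 | 5
  R[6]: 1 | 2 | 3 | 3 | 4 | 4 | 4 | 4 | 5 | 6
  R[7]: 1 | 2 | 3 | 4 | 5 | 5 | 5 | 5 | 6 | 7
  R[8]: 1 | 2 | 3 | 4 | 5 | 5 | 6 | 6 | 7 | 8
  R[9]: 1 | 2 | 3 | 4 | 5 | 6 | 7 | 7 | 8 | 9
  R[10]: 1 | 2 | 3 | 4 | 5 | 6 | 7 | 8 | 9 | 10

reading off 1-entries of Δ²R: w = (9, 10, 1, 5, 3, 2, 4, 7, 6, 8).

Rothe diagram D(w) (21 cells), 4 SE-corners (essential conditions):

[(2, 8, 0), (4, 4, 1), (5, 2, 1), (8, 6, 5)]


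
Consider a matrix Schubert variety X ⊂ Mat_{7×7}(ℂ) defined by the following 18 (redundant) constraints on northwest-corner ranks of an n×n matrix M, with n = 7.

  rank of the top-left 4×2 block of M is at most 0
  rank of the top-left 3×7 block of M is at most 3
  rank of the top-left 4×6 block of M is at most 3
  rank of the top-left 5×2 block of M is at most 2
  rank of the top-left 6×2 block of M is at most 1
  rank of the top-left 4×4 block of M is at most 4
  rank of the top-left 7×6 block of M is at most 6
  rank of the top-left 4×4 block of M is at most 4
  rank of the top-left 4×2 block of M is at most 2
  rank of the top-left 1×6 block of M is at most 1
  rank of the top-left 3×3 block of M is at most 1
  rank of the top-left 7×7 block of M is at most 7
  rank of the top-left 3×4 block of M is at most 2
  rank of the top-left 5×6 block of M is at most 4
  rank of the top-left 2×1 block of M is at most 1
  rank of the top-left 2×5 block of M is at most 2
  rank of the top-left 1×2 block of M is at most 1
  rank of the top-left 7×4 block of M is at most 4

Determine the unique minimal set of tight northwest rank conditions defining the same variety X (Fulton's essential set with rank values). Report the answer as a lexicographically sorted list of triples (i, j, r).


Rank table r_w(7×7) implied by the 18 constraints:

  row 1: 0 0 1 1 1 1 1
  row 2: 0 0 1 2 2 2 2
  row 3: 0 0 1 2 3 3 3
  row 4: 0 0 1 2 3 3 4
  row 5: 1 1 2 3 4 4 5
  row 6: 1 1 2 3 4 5 6
  row 7: 1 2 3 4 5 6 7

so w = (3, 4, 5, 7, 1, 6, 2).

3 SE-corners of the 10-cell Rothe diagram give Ess(w):

[(4, 2, 0), (4, 6, 3), (6, 2, 1)]


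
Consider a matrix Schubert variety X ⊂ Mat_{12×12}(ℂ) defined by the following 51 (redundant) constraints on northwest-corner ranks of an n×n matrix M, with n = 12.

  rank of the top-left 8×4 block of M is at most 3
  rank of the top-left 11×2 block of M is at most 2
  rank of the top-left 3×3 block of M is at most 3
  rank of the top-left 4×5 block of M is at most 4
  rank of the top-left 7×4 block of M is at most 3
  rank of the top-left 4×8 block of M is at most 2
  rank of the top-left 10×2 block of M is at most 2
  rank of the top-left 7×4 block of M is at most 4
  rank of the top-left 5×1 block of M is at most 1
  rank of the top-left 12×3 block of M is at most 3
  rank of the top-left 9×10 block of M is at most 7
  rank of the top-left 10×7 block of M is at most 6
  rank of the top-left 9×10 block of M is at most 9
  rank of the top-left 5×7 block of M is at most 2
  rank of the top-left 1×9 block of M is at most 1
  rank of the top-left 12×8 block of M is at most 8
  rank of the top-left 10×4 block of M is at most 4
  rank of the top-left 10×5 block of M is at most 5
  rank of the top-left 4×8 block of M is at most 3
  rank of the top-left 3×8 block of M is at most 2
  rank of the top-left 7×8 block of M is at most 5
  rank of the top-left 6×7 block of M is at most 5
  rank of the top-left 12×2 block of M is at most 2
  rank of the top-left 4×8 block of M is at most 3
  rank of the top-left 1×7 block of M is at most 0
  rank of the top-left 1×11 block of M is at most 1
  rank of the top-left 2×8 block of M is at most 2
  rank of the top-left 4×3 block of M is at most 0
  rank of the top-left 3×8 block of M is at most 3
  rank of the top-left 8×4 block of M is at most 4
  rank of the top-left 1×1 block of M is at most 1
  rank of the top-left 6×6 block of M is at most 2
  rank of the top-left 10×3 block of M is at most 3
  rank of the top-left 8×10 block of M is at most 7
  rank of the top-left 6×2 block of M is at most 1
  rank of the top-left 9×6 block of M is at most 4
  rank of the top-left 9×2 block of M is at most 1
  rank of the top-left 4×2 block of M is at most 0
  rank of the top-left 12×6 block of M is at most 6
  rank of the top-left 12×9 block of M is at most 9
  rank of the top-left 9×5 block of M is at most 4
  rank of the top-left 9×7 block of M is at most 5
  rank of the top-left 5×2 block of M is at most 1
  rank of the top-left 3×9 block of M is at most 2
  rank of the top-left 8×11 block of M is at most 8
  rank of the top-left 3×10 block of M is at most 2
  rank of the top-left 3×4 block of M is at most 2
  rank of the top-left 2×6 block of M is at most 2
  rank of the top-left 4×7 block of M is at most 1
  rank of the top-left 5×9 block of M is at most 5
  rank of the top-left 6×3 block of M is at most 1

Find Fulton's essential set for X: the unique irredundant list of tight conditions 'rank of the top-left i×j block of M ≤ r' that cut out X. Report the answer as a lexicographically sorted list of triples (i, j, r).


Computing R[i][j] = min implied NW-rank bound (n=12, 51 conditions):

  0  0  0  0  0  0  0  1  1  1  1  1
  0  0  0  1  1  1  1  2  2  2  2  2
  0  0  0  1  1  1  1  2  2  2  3  3
  0  0  0  1  1  1  1  2  3  3  4  4
  1  1  1  2  2  2  2  3  4  4  5  5
  1  1  1  2  2  2  3  4  5  5  6  6
  1  1  2  3  3  3  4  5  6  6  7  7
  1  1  2  3  4  4  5  6  7  7  8  8
  1  1  2  3  4  4  5  6  7  7  8  9
  1  2  3  4  5  5  6  7  8  8  9  10
  1  2  3  4  5  6  7  8  9  9  10  11
  1  2  3  4  5  6  7  8  9  10  11  12

second differences of R give the permutation w = (8, 4, 11, 9, 1, 7, 3, 5, 12, 2, 6, 10).

Fulton essential set (9 of the 33 Rothe cells):

[(1, 7, 0), (3, 10, 2), (4, 3, 0), (4, 7, 1), (6, 3, 1), (6, 6, 2), (9, 2, 1), (9, 6, 4), (9, 10, 7)]


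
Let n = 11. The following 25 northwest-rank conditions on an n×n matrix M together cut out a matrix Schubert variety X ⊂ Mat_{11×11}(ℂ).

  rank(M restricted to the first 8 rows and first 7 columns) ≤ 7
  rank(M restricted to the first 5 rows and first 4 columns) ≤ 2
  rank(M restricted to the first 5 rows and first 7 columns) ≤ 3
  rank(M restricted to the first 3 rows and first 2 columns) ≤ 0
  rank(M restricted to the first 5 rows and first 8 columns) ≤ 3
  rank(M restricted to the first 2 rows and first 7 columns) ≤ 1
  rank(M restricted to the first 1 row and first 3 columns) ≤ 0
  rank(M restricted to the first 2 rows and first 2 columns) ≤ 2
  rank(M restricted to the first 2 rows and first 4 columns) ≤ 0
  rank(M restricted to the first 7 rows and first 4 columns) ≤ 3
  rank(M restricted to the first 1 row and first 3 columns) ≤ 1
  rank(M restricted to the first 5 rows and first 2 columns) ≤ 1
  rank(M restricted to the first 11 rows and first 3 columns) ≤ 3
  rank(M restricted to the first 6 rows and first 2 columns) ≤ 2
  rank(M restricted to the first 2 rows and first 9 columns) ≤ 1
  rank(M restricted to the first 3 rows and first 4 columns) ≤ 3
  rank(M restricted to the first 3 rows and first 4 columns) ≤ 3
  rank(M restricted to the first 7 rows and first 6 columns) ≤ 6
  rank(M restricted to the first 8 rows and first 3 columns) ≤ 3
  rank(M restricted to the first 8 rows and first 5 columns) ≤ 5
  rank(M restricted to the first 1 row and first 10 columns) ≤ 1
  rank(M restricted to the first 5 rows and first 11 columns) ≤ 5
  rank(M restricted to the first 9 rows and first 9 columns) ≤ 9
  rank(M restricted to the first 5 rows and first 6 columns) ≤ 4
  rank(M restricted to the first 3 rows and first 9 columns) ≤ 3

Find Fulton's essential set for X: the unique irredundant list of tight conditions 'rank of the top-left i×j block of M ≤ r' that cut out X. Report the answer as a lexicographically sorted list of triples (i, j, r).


Propagating the 25 rank bounds to every northwest block:

  0 0 0 0 1 1 1 1 1 1 1
  0 0 0 0 1 1 1 1 1 2 2
  0 0 1 1 2 2 2 2 2 3 3
  1 1 2 2 3 3 3 3 3 4 4
  1 1 2 2 3 3 3 3 4 5 5
  1 2 3 3 4 4 4 4 5 6 6
  1 2 3 3 4 5 5 5 6 7 7
  1 2 3 4 5 6 6 6 7 8 8
  1 2 3 4 5 6 7 7 8 9 9
  1 2 3 4 5 6 7 8 9 10 10
  1 2 3 4 5 6 7 8 9 10 11

reading off 1-entries of Δ²R: w = (5, 10, 3, 1, 9, 2, 6, 4, 7, 8, 11).

Rothe diagram D(w) (20 cells), 7 SE-corners (essential conditions):

[(2, 4, 0), (2, 9, 1), (3, 2, 0), (5, 2, 1), (5, 4, 2), (5, 8, 3), (7, 4, 3)]


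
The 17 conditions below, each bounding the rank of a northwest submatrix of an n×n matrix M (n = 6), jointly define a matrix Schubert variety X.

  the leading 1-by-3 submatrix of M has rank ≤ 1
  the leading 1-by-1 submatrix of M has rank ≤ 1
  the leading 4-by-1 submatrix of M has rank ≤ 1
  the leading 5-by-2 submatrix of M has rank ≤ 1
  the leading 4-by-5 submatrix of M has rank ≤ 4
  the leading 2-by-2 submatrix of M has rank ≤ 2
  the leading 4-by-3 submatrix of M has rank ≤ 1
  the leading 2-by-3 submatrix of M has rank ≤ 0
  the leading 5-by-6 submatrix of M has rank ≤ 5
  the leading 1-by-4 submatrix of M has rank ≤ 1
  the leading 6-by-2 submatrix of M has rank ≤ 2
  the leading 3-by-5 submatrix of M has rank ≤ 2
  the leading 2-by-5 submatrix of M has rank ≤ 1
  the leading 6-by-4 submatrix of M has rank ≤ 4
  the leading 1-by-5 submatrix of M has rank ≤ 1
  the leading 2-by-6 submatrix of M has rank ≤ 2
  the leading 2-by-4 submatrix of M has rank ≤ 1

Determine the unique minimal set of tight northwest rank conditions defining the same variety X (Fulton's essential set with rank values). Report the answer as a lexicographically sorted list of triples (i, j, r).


Recovering R(i,j) via the rank-extension bound from the 17 conditions:

  0, 0, 0, 1, 1, 1
  0, 0, 0, 1, 1, 2
  1, 1, 1, 2, 2, 3
  1, 1, 1, 2, 3, 4
  1, 1, 2, 3, 4, 5
  1, 2, 3, 4, 5, 6

reading off 1-entries of Δ²R: w = (4, 6, 1, 5, 3, 2).

|D(w)|=10, |Ess(w)|=4:

[(2, 3, 0), (2, 5, 1), (4, 3, 1), (5, 2, 1)]


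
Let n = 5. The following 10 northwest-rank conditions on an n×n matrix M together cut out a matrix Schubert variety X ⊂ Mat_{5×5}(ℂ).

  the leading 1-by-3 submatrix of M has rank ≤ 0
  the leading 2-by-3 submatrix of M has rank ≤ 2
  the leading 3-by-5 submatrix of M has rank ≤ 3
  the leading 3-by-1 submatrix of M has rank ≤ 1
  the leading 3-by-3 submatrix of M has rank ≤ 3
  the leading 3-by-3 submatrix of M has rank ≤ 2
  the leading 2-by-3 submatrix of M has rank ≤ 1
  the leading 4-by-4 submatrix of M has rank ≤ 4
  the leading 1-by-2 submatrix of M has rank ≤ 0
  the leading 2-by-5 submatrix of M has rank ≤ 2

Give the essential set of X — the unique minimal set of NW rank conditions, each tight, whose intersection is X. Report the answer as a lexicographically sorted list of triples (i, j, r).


The tightest implied rank at each (i,j), from the 10 conditions:

  0 0 0 1 1
  1 1 1 2 2
  1 2 2 3 3
  1 2 3 4 4
  1 2 3 4 5

second differences of R give the permutation w = (4, 1, 2, 3, 5).

ℓ(w)=3; the 1 essential cell (i,j,r):

[(1, 3, 0)]


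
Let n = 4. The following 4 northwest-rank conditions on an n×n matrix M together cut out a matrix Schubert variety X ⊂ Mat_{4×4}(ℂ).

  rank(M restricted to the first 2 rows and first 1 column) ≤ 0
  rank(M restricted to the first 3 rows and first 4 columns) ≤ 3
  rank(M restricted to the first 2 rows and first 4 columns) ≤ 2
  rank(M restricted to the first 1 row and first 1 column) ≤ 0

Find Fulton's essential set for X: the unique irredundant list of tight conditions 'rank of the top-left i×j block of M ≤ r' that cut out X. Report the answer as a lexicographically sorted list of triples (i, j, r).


Recovering R(i,j) via the rank-extension bound from the 4 conditions:

  R[1]: 0  1  1  1
  R[2]: 0  1  2  2
  R[3]: 1  2  3  3
  R[4]: 1  2  3  4

second differences of R give the permutation w = (2, 3, 1, 4).

D(w) has 2 cells with 1 SE-corner; essential set:

[(2, 1, 0)]


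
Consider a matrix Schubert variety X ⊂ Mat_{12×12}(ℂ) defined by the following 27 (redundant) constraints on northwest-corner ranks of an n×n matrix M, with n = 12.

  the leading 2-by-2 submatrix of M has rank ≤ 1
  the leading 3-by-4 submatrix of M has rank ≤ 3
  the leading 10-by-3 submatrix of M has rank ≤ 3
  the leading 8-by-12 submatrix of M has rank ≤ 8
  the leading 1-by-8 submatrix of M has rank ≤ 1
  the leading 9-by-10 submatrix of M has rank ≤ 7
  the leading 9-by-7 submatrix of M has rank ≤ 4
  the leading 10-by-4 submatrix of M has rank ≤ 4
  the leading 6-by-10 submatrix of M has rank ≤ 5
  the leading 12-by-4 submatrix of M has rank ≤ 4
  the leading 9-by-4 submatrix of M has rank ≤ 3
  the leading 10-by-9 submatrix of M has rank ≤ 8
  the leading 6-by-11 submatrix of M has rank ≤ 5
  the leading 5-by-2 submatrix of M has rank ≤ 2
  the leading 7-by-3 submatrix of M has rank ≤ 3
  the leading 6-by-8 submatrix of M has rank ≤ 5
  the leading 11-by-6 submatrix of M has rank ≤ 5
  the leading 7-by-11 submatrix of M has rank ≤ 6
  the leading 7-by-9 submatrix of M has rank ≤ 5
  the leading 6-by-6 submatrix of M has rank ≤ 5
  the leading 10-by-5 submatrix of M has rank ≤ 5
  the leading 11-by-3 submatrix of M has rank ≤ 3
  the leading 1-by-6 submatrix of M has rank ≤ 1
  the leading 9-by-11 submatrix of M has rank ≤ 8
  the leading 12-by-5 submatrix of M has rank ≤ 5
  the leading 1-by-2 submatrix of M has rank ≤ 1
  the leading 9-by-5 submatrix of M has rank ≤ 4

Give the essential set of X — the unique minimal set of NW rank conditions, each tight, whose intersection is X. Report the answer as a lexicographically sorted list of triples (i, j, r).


Reconstructing r_w from the 27 given conditions:

  1 | 1 | 1 | 1 | 1 | 1 | 1 | 1 | 1 | 1 | 1 | 1
  1 | 1 | 2 | 2 | 2 | 2 | 2 | 2 | 2 | 2 | 2 | 2
  1 | 2 | 3 | 3 | 3 | 3 | 3 | 3 | 3 | 3 | 3 | 3
  1 | 2 | 3 | 3 | 4 | 4 | 4 | 4 | 4 | 4 | 4 | 4
  1 | 2 | 3 | 3 | 4 | 4 | 4 | 5 | 5 | 5 | 5 | 5
  1 | 2 | 3 | 3 | 4 | 4 | 4 | 5 | 5 | 5 | 5 | 6
  1 | 2 | 3 | 3 | 4 | 4 | 4 | 5 | 5 | 6 | 6 | 7
  1 | 2 | 3 | 3 | 4 | 4 | 4 | 5 | 6 | 7 | 7 | 8
  1 | 2 | 3 | 3 | 4 | 4 | 4 | 5 | 6 | 7 | 8 | 9
  1 | 2 | 3 | 4 | 5 | 5 | 5 | 6 | 7 | 8 | 9 | 10
  1 | 2 | 3 | 4 | 5 | 5 | 6 | 7 | 8 | 9 | 10 | 11
  1 | 2 | 3 | 4 | 5 | 6 | 7 | 8 | 9 | 10 | 11 | 12

the unique w with this rank table is (1, 3, 2, 5, 8, 12, 10, 9, 11, 4, 7, 6).

|D(w)|=22, |Ess(w)|=6:

[(2, 2, 1), (6, 11, 5), (7, 9, 5), (9, 4, 3), (9, 7, 4), (11, 6, 5)]


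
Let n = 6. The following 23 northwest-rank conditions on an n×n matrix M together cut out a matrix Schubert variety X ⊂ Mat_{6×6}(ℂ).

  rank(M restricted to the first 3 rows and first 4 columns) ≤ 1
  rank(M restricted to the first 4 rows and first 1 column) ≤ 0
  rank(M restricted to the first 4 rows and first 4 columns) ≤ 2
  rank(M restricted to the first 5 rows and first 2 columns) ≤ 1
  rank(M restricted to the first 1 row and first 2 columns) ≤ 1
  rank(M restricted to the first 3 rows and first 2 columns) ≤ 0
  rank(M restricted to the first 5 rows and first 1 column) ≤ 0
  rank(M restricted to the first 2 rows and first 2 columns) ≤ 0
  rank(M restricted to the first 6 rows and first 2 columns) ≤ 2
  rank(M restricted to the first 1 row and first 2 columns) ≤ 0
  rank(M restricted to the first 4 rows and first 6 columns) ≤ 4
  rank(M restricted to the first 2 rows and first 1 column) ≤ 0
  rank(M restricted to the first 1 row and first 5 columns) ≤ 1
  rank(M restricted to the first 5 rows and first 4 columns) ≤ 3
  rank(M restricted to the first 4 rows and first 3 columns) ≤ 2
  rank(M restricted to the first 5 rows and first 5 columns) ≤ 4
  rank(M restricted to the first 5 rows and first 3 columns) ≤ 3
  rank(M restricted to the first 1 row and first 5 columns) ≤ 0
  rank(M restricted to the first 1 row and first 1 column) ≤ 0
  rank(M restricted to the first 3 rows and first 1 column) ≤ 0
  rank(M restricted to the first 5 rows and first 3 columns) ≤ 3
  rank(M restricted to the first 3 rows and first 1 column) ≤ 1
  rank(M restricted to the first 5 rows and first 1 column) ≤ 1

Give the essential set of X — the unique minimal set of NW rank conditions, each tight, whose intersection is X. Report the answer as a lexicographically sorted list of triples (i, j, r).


Recovering R(i,j) via the rank-extension bound from the 23 conditions:

  row 1: 0 0 0 0 0 1
  row 2: 0 0 1 1 1 2
  row 3: 0 0 1 1 2 3
  row 4: 0 1 2 2 3 4
  row 5: 0 1 2 3 4 5
  row 6: 1 2 3 4 5 6

giving w = (6, 3, 5, 2, 4, 1) via Δ²R.

|D(w)|=12, |Ess(w)|=4:

[(1, 5, 0), (3, 2, 0), (3, 4, 1), (5, 1, 0)]


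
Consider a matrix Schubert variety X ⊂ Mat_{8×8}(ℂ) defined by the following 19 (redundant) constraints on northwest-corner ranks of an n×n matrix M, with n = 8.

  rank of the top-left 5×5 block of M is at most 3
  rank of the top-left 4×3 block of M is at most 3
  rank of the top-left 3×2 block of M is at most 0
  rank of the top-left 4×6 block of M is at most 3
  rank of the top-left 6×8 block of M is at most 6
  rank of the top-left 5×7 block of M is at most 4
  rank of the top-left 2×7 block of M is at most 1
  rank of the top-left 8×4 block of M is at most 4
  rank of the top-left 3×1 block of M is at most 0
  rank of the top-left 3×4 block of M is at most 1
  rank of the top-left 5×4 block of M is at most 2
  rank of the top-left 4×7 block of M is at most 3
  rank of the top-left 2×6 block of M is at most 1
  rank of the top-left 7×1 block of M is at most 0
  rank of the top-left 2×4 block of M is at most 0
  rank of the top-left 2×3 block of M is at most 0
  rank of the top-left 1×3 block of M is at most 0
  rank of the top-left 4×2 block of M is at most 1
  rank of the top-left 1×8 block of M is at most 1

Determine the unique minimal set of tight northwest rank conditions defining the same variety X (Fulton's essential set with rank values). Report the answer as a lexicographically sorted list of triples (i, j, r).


Rank table r_w(8×8) implied by the 19 constraints:

  row 1: 0, 0, 0, 0, 1, 1, 1, 1
  row 2: 0, 0, 0, 0, 1, 1, 1, 2
  row 3: 0, 0, 1, 1, 2, 2, 2, 3
  row 4: 0, 1, 2, 2, 3, 3, 3, 4
  row 5: 0, 1, 2, 2, 3, 4, 4, 5
  row 6: 0, 1, 2, 3, 4, 5, 5, 6
  row 7: 0, 1, 2, 3, 4, 5, 6, 7
  row 8: 1, 2, 3, 4, 5, 6, 7, 8

hence w(1..8) = (5, 8, 3, 2, 6, 4, 7, 1).

ℓ(w)=17; the 5 essential cells (i,j,r):

[(2, 4, 0), (2, 7, 1), (3, 2, 0), (5, 4, 2), (7, 1, 0)]


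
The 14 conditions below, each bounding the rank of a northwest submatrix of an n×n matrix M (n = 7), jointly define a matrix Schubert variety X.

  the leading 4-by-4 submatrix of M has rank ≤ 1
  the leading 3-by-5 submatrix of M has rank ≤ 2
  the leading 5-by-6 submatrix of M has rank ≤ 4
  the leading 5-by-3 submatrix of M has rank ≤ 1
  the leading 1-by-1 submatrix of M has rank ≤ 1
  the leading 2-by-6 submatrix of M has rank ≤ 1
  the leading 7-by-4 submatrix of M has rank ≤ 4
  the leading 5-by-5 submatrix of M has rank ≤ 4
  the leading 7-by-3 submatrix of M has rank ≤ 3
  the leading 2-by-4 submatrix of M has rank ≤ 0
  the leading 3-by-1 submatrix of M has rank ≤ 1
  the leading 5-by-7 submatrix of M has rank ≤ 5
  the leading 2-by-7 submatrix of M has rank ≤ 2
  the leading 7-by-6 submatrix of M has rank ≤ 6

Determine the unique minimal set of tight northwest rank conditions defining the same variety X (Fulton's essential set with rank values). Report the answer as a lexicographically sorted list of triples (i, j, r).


Reconstructing r_w from the 14 given conditions:

  R[1]: 0 | 0 | 0 | 0 | 1 | 1 | 1
  R[2]: 0 | 0 | 0 | 0 | 1 | 1 | 2
  R[3]: 1 | 1 | 1 | 1 | 2 | 2 | 3
  R[4]: 1 | 1 | 1 | 1 | 2 | 3 | 4
  R[5]: 1 | 1 | 1 | 2 | 3 | 4 | 5
  R[6]: 1 | 2 | 2 | 3 | 4 | 5 | 6
  R[7]: 1 | 2 | 3 | 4 | 5 | 6 | 7

giving w = (5, 7, 1, 6, 4, 2, 3) via Δ²R.

4 SE-corners of the 14-cell Rothe diagram give Ess(w):

[(2, 4, 0), (2, 6, 1), (4, 4, 1), (5, 3, 1)]


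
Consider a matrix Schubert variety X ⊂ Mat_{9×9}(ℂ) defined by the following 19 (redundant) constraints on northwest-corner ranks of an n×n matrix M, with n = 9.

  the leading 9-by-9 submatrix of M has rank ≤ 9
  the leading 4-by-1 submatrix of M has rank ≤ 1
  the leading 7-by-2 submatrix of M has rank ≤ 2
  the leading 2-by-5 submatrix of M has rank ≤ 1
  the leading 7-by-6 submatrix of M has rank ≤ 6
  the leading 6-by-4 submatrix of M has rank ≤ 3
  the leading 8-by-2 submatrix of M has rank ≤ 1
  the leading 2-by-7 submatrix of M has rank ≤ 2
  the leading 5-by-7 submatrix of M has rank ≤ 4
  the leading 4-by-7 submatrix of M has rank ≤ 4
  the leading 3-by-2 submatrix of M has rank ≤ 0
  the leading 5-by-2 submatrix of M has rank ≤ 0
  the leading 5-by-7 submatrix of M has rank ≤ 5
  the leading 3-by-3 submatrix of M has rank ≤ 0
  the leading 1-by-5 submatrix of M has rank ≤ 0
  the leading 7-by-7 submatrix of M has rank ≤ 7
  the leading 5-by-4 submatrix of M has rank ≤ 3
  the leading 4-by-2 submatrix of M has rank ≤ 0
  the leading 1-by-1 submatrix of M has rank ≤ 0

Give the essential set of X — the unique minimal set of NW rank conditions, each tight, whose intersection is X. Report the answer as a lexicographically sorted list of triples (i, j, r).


Propagating the 19 rank bounds to every northwest block:

  R[1]: 0, 0, 0, 0, 0, 1, 1, 1, 1
  R[2]: 0, 0, 0, 1, 1, 2, 2, 2, 2
  R[3]: 0, 0, 0, 1, 2, 3, 3, 3, 3
  R[4]: 0, 0, 1, 2, 3, 4, 4, 4, 4
  R[5]: 0, 0, 1, 2, 3, 4, 4, 5, 5
  R[6]: 1, 1, 2, 3, 4, 5, 5, 6, 6
  R[7]: 1, 1, 2, 3, 4, 5, 6, 7, 7
  R[8]: 1, 1, 2, 3, 4, 5, 6, 7, 8
  R[9]: 1, 2, 3, 4, 5, 6, 7, 8, 9

hence w(1..9) = (6, 4, 5, 3, 8, 1, 7, 9, 2).

Fulton essential set (5 of the 18 Rothe cells):

[(1, 5, 0), (3, 3, 0), (5, 2, 0), (5, 7, 4), (8, 2, 1)]


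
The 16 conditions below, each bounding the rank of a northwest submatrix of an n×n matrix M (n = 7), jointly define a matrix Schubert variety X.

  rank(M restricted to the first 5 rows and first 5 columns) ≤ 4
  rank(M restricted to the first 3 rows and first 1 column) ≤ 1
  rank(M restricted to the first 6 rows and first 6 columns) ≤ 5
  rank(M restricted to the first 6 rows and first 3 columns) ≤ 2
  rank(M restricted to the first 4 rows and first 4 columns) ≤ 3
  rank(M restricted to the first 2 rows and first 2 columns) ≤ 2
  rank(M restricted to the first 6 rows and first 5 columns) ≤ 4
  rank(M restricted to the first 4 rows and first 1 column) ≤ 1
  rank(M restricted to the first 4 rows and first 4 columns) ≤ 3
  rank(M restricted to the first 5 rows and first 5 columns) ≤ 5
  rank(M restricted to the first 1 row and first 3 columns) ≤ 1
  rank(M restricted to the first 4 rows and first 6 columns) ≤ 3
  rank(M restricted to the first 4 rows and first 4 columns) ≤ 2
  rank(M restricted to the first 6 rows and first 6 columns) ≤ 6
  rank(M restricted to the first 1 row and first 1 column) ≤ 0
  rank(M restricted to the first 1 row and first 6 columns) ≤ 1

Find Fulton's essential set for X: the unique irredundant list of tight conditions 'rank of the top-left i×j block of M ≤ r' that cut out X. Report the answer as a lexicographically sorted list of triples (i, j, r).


Computing R[i][j] = min implied NW-rank bound (n=7, 16 conditions):

  R[1]: 0 1 1 1 1 1 1
  R[2]: 1 2 2 2 2 2 2
  R[3]: 1 2 2 2 3 3 3
  R[4]: 1 2 2 2 3 3 4
  R[5]: 1 2 2 3 4 4 5
  R[6]: 1 2 2 3 4 5 6
  R[7]: 1 2 3 4 5 6 7

reading off 1-entries of Δ²R: w = (2, 1, 5, 7, 4, 6, 3).

Fulton essential set (4 of the 8 Rothe cells):

[(1, 1, 0), (4, 4, 2), (4, 6, 3), (6, 3, 2)]


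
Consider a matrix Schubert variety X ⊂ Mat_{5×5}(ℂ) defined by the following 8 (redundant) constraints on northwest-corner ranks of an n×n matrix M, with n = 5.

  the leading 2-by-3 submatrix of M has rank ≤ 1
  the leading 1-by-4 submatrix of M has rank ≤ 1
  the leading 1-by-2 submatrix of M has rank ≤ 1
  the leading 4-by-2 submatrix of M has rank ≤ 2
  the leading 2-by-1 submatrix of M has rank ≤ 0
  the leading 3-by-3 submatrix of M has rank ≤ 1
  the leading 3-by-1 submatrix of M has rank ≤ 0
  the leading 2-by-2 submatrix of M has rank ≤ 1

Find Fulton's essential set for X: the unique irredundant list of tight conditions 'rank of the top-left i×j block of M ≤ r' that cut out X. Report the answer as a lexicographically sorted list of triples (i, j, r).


Reconstructing r_w from the 8 given conditions:

  R[1]: 0 1 1 1 1
  R[2]: 0 1 1 2 2
  R[3]: 0 1 1 2 3
  R[4]: 1 2 2 3 4
  R[5]: 1 2 3 4 5

reading off 1-entries of Δ²R: w = (2, 4, 5, 1, 3).

D(w) has 5 cells with 2 SE-corners; essential set:

[(3, 1, 0), (3, 3, 1)]


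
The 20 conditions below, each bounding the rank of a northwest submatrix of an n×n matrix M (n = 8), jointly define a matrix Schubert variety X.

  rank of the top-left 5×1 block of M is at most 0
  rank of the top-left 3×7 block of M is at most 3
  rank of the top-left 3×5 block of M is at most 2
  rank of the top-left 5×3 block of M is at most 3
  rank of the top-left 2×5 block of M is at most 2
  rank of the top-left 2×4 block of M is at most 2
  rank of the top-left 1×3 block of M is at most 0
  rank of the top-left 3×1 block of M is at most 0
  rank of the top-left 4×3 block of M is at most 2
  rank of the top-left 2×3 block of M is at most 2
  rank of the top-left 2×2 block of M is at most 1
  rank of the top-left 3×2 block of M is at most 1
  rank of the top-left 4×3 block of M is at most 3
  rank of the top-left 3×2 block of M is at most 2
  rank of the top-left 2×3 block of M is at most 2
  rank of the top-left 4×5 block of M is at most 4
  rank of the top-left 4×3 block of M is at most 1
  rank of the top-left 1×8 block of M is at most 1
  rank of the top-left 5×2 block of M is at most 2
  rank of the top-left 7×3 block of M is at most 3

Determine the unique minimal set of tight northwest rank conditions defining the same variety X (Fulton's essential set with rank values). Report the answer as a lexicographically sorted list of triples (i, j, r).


Propagating the 20 rank bounds to every northwest block:

  row 1: 0, 0, 0, 1, 1, 1, 1, 1
  row 2: 0, 1, 1, 2, 2, 2, 2, 2
  row 3: 0, 1, 1, 2, 2, 3, 3, 3
  row 4: 0, 1, 1, 2, 3, 4, 4, 4
  row 5: 0, 1, 2, 3, 4, 5, 5, 5
  row 6: 1, 2, 3, 4, 5, 6, 6, 6
  row 7: 1, 2, 3, 4, 5, 6, 7, 7
  row 8: 1, 2, 3, 4, 5, 6, 7, 8

reading off 1-entries of Δ²R: w = (4, 2, 6, 5, 3, 1, 7, 8).

ℓ(w)=10; the 4 essential cells (i,j,r):

[(1, 3, 0), (3, 5, 2), (4, 3, 1), (5, 1, 0)]


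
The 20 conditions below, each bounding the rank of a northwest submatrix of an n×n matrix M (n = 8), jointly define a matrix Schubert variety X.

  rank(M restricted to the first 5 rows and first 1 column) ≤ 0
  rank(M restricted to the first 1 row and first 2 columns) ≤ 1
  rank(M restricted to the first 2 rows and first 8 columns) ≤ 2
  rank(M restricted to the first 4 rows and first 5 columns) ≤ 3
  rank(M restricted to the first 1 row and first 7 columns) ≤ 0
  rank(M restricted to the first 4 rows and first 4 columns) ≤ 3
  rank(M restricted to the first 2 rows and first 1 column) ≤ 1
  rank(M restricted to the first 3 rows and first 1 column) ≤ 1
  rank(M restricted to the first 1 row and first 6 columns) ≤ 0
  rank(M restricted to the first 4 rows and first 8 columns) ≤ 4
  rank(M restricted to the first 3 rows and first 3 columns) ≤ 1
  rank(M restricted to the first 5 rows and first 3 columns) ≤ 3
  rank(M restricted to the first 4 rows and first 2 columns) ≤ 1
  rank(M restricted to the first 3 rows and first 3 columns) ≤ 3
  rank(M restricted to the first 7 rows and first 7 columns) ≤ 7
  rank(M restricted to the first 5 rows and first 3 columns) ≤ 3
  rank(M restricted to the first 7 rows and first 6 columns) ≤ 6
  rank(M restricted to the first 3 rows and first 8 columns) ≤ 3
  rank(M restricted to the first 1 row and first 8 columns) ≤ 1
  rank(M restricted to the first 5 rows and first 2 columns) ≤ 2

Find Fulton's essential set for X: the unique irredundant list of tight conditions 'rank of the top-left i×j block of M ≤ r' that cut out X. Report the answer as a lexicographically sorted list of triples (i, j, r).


Rank table r_w(8×8) implied by the 20 constraints:

  R[1]: 0 0 0 0 0 0 0 1
  R[2]: 0 1 1 1 1 1 1 2
  R[3]: 0 1 1 2 2 2 2 3
  R[4]: 0 1 2 3 3 3 3 4
  R[5]: 0 1 2 3 4 4 4 5
  R[6]: 1 2 3 4 5 5 5 6
  R[7]: 1 2 3 4 5 6 6 7
  R[8]: 1 2 3 4 5 6 7 8

reading off 1-entries of Δ²R: w = (8, 2, 4, 3, 5, 1, 6, 7).

Rothe diagram D(w) (12 cells), 3 SE-corners (essential conditions):

[(1, 7, 0), (3, 3, 1), (5, 1, 0)]


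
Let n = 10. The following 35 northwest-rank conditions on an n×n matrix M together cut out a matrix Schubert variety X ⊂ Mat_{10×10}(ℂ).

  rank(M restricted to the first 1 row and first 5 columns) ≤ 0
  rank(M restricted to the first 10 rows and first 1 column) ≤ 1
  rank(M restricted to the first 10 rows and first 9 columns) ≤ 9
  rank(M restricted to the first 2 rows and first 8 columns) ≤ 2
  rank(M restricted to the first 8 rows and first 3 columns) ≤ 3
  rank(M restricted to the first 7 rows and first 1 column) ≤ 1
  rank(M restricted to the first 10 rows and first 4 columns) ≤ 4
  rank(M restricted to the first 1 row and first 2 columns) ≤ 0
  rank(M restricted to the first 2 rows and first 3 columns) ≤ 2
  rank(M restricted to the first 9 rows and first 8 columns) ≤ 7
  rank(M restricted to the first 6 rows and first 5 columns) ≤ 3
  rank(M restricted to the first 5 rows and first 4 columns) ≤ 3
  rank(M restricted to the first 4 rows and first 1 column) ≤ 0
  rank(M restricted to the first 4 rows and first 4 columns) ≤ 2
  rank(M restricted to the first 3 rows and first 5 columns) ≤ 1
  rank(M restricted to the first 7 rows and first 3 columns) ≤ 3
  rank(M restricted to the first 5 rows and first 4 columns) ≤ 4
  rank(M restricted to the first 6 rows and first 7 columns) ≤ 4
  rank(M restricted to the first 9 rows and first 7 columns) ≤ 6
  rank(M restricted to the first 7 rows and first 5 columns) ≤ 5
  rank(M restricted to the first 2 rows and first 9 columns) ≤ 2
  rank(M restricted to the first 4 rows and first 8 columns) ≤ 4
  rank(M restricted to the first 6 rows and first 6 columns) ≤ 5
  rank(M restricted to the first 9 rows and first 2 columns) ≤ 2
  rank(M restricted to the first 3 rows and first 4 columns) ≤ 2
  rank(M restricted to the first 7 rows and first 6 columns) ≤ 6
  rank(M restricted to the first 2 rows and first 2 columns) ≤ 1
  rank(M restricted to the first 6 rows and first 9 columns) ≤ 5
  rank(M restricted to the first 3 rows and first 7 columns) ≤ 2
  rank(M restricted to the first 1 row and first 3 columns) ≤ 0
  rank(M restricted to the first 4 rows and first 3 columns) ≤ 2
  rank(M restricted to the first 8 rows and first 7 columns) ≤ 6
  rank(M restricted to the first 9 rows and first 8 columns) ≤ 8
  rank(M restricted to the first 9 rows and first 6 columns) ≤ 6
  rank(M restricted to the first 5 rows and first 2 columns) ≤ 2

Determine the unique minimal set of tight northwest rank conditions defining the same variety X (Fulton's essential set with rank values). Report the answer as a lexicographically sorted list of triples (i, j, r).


Reconstructing r_w from the 35 given conditions:

  R[1]: 0, 0, 0, 0, 0, 1, 1, 1, 1, 1
  R[2]: 0, 1, 1, 1, 1, 2, 2, 2, 2, 2
  R[3]: 0, 1, 1, 1, 1, 2, 2, 3, 3, 3
  R[4]: 0, 1, 2, 2, 2, 3, 3, 4, 4, 4
  R[5]: 1, 2, 3, 3, 3, 4, 4, 5, 5, 5
  R[6]: 1, 2, 3, 3, 3, 4, 4, 5, 5, 6
  R[7]: 1, 2, 3, 4, 4, 5, 5, 6, 6, 7
  R[8]: 1, 2, 3, 4, 5, 6, 6, 7, 7, 8
  R[9]: 1, 2, 3, 4, 5, 6, 6, 7, 8, 9
  R[10]: 1, 2, 3, 4, 5, 6, 7, 8, 9, 10

reading off 1-entries of Δ²R: w = (6, 2, 8, 3, 1, 10, 4, 5, 9, 7).

Rothe diagram D(w) (17 cells), 8 SE-corners (essential conditions):

[(1, 5, 0), (3, 5, 1), (3, 7, 2), (4, 1, 0), (6, 5, 3), (6, 7, 4), (6, 9, 5), (9, 7, 6)]


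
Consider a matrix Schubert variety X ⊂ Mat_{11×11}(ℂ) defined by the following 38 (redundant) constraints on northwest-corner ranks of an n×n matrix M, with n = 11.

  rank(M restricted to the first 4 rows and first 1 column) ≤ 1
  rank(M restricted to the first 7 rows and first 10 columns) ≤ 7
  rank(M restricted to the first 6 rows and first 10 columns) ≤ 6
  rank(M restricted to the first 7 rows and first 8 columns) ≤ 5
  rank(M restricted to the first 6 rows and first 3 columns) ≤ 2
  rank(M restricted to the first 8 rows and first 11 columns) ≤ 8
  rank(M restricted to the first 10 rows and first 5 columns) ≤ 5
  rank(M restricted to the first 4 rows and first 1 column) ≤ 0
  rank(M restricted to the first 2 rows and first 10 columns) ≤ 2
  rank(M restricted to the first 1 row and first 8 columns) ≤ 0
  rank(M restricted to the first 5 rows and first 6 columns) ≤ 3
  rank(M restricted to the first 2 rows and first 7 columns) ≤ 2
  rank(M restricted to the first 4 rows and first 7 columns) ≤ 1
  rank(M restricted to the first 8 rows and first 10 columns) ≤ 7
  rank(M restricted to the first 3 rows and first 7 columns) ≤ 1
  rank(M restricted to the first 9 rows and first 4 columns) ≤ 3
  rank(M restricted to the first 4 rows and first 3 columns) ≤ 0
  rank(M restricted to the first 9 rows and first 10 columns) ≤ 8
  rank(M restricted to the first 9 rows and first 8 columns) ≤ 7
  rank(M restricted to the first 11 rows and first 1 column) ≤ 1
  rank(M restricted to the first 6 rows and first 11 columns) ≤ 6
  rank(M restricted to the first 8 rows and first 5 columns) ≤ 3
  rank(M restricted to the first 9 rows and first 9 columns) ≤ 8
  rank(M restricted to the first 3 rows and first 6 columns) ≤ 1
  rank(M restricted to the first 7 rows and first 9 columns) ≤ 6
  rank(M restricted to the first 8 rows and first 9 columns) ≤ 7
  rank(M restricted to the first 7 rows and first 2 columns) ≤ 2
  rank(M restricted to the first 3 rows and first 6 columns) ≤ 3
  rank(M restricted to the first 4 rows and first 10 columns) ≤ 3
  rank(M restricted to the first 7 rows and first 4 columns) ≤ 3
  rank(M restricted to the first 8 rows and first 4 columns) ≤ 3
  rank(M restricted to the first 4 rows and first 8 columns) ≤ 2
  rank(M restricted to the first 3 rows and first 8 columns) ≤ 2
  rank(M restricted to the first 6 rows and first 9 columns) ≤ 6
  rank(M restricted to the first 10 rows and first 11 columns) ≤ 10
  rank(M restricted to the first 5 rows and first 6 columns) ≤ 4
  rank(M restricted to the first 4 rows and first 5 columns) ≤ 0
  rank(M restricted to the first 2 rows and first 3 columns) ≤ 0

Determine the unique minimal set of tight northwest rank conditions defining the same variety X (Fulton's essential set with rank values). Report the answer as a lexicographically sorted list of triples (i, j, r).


Rank table r_w(11×11) implied by the 38 constraints:

  0, 0, 0, 0, 0, 0, 0, 0, 1, 1, 1
  0, 0, 0, 0, 0, 1, 1, 1, 2, 2, 2
  0, 0, 0, 0, 0, 1, 1, 2, 3, 3, 3
  0, 0, 0, 0, 0, 1, 1, 2, 3, 3, 4
  1, 1, 1, 1, 1, 2, 2, 3, 4, 4, 5
  1, 2, 2, 2, 2, 3, 3, 4, 5, 5, 6
  1, 2, 3, 3, 3, 4, 4, 5, 6, 6, 7
  1, 2, 3, 3, 3, 4, 5, 6, 7, 7, 8
  1, 2, 3, 3, 4, 5, 6, 7, 8, 8, 9
  1, 2, 3, 4, 5, 6, 7, 8, 9, 9, 10
  1, 2, 3, 4, 5, 6, 7, 8, 9, 10, 11

reading off 1-entries of Δ²R: w = (9, 6, 8, 11, 1, 2, 3, 7, 5, 4, 10).

D(w) has 29 cells with 6 SE-corners; essential set:

[(1, 8, 0), (4, 5, 0), (4, 7, 1), (4, 10, 3), (8, 5, 3), (9, 4, 3)]
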